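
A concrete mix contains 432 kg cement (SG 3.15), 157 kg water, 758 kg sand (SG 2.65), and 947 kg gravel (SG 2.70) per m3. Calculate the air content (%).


Vol cement = 432 / (3.15 * 1000) = 0.137143 m3
Vol water = 157 / 1000 = 0.157 m3
Vol sand = 758 / (2.65 * 1000) = 0.286038 m3
Vol gravel = 947 / (2.70 * 1000) = 0.350741 m3
Total solid + water volume = 0.930921 m3
Air = (1 - 0.930921) * 100 = 6.91%

6.91


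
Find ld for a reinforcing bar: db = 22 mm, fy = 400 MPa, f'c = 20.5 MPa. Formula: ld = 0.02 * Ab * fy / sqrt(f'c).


Ab = pi * 22^2 / 4 = 380.133 mm2
ld = 0.02 * 380.133 * 400 / sqrt(20.5)
= 671.7 mm

671.7


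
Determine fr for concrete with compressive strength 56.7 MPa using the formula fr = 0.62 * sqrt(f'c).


fr = 0.62 * sqrt(56.7)
= 4.669 MPa

4.669


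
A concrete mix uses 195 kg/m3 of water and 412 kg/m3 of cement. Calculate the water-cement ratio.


w/c = water / cement
w/c = 195 / 412 = 0.473

0.473


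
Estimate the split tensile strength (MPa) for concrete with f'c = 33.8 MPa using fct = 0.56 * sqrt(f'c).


fct = 0.56 * sqrt(33.8)
= 0.56 * 5.814
= 3.256 MPa

3.256


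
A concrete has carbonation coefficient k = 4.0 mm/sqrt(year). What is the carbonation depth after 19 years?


depth = k * sqrt(t)
= 4.0 * sqrt(19)
= 17.44 mm

17.44


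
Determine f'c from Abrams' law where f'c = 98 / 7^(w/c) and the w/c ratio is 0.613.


f'c = 98 / 7^0.613
= 98 / 3.296
= 29.73 MPa

29.73


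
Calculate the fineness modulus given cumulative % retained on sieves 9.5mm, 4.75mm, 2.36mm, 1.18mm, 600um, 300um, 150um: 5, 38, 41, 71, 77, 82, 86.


FM = sum(cumulative % retained) / 100
= 400 / 100
= 4.0

4.0


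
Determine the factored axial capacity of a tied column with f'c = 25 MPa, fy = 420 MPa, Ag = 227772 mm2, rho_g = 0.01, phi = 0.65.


Ast = rho * Ag = 0.01 * 227772 = 2277.72 mm2
phi*Pn = 0.65 * 0.80 * (0.85 * 25 * (227772 - 2277.72) + 420 * 2277.72) / 1000
= 2989.17 kN

2989.17


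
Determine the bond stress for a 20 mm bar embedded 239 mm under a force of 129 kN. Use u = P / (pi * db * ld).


u = P / (pi * db * ld)
= 129 * 1000 / (pi * 20 * 239)
= 8.59 MPa

8.59


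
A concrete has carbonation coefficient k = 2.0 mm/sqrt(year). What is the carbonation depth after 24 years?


depth = k * sqrt(t)
= 2.0 * sqrt(24)
= 9.8 mm

9.8


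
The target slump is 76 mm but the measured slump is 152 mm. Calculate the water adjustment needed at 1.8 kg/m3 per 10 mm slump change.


Difference = 76 - 152 = -76 mm
Water adjustment = -76 * 1.8 / 10 = -13.7 kg/m3

-13.7


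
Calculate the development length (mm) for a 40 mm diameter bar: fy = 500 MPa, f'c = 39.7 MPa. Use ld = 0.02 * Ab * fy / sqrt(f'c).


Ab = pi * 40^2 / 4 = 1256.637 mm2
ld = 0.02 * 1256.637 * 500 / sqrt(39.7)
= 1994.4 mm

1994.4


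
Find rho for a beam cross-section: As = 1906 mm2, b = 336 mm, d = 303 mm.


rho = As / (b * d)
= 1906 / (336 * 303)
= 0.0187

0.0187


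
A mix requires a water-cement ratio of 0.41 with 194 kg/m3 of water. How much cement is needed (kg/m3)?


Cement = water / (w/c)
= 194 / 0.41
= 473.2 kg/m3

473.2


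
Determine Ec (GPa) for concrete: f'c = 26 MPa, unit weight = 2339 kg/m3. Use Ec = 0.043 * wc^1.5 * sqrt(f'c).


Ec = 0.043 * 2339^1.5 * sqrt(26) / 1000
= 24.8 GPa

24.8


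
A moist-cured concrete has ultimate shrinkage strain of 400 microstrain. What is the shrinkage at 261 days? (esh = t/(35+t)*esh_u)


esh(261) = 261 / (35 + 261) * 400
= 261 / 296 * 400
= 352.7 microstrain

352.7


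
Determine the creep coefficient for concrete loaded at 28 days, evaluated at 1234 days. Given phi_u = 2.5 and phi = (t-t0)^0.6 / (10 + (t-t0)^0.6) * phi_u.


dt = 1234 - 28 = 1206
phi = 1206^0.6 / (10 + 1206^0.6) * 2.5
= 2.19

2.19


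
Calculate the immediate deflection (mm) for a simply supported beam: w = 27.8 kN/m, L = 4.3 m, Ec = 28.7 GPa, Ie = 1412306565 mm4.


Convert: L = 4.3 m = 4300 mm, Ec = 28.7 GPa = 28700 MPa
delta = 5 * 27.8 * 4300^4 / (384 * 28700 * 1412306565)
= 3.05 mm

3.05


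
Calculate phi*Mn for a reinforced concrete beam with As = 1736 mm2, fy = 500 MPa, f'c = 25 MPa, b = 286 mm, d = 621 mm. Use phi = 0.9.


a = As * fy / (0.85 * f'c * b)
= 1736 * 500 / (0.85 * 25 * 286)
= 142.8219 mm
Mn = As * fy * (d - a/2) / 10^6
= 477.0433 kN-m
phi*Mn = 0.9 * 477.0433 = 429.34 kN-m

429.34


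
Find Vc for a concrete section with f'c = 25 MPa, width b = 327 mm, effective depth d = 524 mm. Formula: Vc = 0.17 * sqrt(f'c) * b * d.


Vc = 0.17 * sqrt(25) * 327 * 524 / 1000
= 145.65 kN

145.65


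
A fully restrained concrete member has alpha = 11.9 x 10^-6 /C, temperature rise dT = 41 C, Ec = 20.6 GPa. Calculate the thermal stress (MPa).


sigma = alpha * dT * Ec
= 11.9e-6 * 41 * 20.6 * 1000
= 10.051 MPa

10.051


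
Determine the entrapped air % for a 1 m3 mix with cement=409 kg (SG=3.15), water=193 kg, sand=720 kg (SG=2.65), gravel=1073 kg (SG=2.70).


Vol cement = 409 / (3.15 * 1000) = 0.129841 m3
Vol water = 193 / 1000 = 0.193 m3
Vol sand = 720 / (2.65 * 1000) = 0.271698 m3
Vol gravel = 1073 / (2.70 * 1000) = 0.397407 m3
Total solid + water volume = 0.991947 m3
Air = (1 - 0.991947) * 100 = 0.81%

0.81


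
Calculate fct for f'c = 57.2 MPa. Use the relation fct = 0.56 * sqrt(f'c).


fct = 0.56 * sqrt(57.2)
= 0.56 * 7.563
= 4.235 MPa

4.235


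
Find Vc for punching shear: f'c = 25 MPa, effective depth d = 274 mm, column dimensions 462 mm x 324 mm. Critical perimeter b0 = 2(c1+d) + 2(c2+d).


b0 = 2*(462 + 274) + 2*(324 + 274) = 2668 mm
Vc = 0.33 * sqrt(25) * 2668 * 274 / 1000
= 1206.2 kN

1206.2


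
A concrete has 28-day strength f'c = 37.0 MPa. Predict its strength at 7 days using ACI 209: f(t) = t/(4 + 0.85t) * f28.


f(7) = 7 / (4 + 0.85 * 7) * 37.0
= 7 / 9.95 * 37.0
= 26.03 MPa

26.03


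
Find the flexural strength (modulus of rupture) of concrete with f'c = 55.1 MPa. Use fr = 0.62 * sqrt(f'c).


fr = 0.62 * sqrt(55.1)
= 4.602 MPa

4.602


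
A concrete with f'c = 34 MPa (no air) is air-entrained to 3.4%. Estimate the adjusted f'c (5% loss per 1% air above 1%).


Strength loss = (3.4 - 1) * 5 = 12.0%
f'c = 34 * (1 - 12.0/100)
= 29.92 MPa

29.92


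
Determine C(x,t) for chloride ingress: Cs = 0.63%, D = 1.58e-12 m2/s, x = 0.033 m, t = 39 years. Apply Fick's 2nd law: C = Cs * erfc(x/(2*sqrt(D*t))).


t_seconds = 39 * 365.25 * 24 * 3600 = 1230746400.0 s
arg = 0.033 / (2 * sqrt(1.58e-12 * 1230746400.0))
= 0.3742
erfc(0.3742) = 0.5967
C = 0.63 * 0.5967 = 0.3759%

0.3759


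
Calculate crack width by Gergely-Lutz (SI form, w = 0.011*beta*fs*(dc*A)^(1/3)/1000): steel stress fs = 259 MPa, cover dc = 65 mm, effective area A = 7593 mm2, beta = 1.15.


w = 0.011 * beta * fs * (dc * A)^(1/3) / 1000
= 0.011 * 1.15 * 259 * (65 * 7593)^(1/3) / 1000
= 0.259 mm

0.259


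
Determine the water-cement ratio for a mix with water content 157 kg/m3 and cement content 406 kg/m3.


w/c = water / cement
w/c = 157 / 406 = 0.387

0.387


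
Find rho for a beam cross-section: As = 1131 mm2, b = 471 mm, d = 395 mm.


rho = As / (b * d)
= 1131 / (471 * 395)
= 0.0061

0.0061


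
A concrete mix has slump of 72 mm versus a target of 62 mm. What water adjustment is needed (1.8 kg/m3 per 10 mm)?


Difference = 62 - 72 = -10 mm
Water adjustment = -10 * 1.8 / 10 = -1.8 kg/m3

-1.8


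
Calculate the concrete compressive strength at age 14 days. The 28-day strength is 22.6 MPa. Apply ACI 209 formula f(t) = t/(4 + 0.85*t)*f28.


f(14) = 14 / (4 + 0.85 * 14) * 22.6
= 14 / 15.9 * 22.6
= 19.9 MPa

19.9


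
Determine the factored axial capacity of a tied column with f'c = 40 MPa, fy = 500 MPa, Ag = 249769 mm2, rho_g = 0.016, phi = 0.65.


Ast = rho * Ag = 0.016 * 249769 = 3996.304 mm2
phi*Pn = 0.65 * 0.80 * (0.85 * 40 * (249769 - 3996.304) + 500 * 3996.304) / 1000
= 5384.3 kN

5384.3


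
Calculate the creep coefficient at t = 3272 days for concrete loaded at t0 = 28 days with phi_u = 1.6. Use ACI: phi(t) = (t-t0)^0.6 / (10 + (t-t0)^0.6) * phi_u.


dt = 3272 - 28 = 3244
phi = 3244^0.6 / (10 + 3244^0.6) * 1.6
= 1.484

1.484


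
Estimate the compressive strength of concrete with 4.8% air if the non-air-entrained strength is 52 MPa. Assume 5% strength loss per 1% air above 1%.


Strength loss = (4.8 - 1) * 5 = 19.0%
f'c = 52 * (1 - 19.0/100)
= 42.12 MPa

42.12


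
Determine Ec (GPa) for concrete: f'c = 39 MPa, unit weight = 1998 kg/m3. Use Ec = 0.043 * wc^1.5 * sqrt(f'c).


Ec = 0.043 * 1998^1.5 * sqrt(39) / 1000
= 23.98 GPa

23.98


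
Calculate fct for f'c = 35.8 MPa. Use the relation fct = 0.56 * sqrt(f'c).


fct = 0.56 * sqrt(35.8)
= 0.56 * 5.983
= 3.351 MPa

3.351


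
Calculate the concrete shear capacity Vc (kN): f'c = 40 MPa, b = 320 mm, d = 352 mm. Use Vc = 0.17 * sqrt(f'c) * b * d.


Vc = 0.17 * sqrt(40) * 320 * 352 / 1000
= 121.11 kN

121.11


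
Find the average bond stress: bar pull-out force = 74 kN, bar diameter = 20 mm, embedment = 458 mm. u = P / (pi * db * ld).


u = P / (pi * db * ld)
= 74 * 1000 / (pi * 20 * 458)
= 2.571 MPa

2.571


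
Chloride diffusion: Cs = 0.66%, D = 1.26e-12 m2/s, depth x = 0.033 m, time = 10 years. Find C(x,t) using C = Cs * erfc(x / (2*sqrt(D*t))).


t_seconds = 10 * 365.25 * 24 * 3600 = 315576000.0 s
arg = 0.033 / (2 * sqrt(1.26e-12 * 315576000.0))
= 0.8275
erfc(0.8275) = 0.2419
C = 0.66 * 0.2419 = 0.1597%

0.1597


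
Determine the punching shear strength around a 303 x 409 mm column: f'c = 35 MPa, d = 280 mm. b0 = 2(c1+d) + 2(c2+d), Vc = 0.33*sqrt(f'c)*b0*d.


b0 = 2*(303 + 280) + 2*(409 + 280) = 2544 mm
Vc = 0.33 * sqrt(35) * 2544 * 280 / 1000
= 1390.67 kN

1390.67


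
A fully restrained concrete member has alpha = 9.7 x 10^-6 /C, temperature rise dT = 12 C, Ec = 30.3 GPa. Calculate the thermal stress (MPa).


sigma = alpha * dT * Ec
= 9.7e-6 * 12 * 30.3 * 1000
= 3.527 MPa

3.527


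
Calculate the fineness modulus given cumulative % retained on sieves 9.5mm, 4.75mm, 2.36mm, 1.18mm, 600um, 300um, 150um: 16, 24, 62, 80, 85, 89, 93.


FM = sum(cumulative % retained) / 100
= 449 / 100
= 4.49

4.49


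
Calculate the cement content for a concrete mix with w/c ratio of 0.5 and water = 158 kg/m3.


Cement = water / (w/c)
= 158 / 0.5
= 316.0 kg/m3

316.0


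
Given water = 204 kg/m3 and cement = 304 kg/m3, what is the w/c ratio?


w/c = water / cement
w/c = 204 / 304 = 0.671

0.671


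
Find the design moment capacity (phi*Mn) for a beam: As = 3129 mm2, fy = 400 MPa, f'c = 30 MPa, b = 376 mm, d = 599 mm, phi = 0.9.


a = As * fy / (0.85 * f'c * b)
= 3129 * 400 / (0.85 * 30 * 376)
= 130.5382 mm
Mn = As * fy * (d - a/2) / 10^6
= 668.0176 kN-m
phi*Mn = 0.9 * 668.0176 = 601.22 kN-m

601.22


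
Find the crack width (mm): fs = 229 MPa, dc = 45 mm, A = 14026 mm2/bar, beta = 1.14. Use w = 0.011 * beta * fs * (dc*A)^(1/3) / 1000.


w = 0.011 * beta * fs * (dc * A)^(1/3) / 1000
= 0.011 * 1.14 * 229 * (45 * 14026)^(1/3) / 1000
= 0.246 mm

0.246


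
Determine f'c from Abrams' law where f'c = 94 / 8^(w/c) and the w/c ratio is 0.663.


f'c = 94 / 8^0.663
= 94 / 3.97
= 23.68 MPa

23.68


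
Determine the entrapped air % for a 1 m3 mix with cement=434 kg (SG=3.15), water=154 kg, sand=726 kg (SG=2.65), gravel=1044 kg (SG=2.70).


Vol cement = 434 / (3.15 * 1000) = 0.137778 m3
Vol water = 154 / 1000 = 0.154 m3
Vol sand = 726 / (2.65 * 1000) = 0.273962 m3
Vol gravel = 1044 / (2.70 * 1000) = 0.386667 m3
Total solid + water volume = 0.952407 m3
Air = (1 - 0.952407) * 100 = 4.76%

4.76


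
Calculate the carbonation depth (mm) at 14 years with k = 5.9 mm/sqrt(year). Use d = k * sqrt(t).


depth = k * sqrt(t)
= 5.9 * sqrt(14)
= 22.08 mm

22.08


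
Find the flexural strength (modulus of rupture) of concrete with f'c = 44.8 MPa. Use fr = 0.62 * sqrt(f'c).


fr = 0.62 * sqrt(44.8)
= 4.15 MPa

4.15


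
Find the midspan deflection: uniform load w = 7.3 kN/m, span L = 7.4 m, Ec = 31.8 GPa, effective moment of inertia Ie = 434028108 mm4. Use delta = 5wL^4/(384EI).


Convert: L = 7.4 m = 7400 mm, Ec = 31.8 GPa = 31800 MPa
delta = 5 * 7.3 * 7400^4 / (384 * 31800 * 434028108)
= 20.65 mm

20.65


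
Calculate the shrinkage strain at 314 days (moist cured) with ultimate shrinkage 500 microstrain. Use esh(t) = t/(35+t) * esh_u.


esh(314) = 314 / (35 + 314) * 500
= 314 / 349 * 500
= 449.9 microstrain

449.9


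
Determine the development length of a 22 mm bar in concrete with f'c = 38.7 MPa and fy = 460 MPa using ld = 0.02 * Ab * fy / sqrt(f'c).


Ab = pi * 22^2 / 4 = 380.133 mm2
ld = 0.02 * 380.133 * 460 / sqrt(38.7)
= 562.2 mm

562.2


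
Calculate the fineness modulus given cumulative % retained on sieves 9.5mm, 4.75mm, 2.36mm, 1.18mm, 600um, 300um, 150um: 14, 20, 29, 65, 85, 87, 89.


FM = sum(cumulative % retained) / 100
= 389 / 100
= 3.89

3.89


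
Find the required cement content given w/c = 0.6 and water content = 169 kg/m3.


Cement = water / (w/c)
= 169 / 0.6
= 281.7 kg/m3

281.7


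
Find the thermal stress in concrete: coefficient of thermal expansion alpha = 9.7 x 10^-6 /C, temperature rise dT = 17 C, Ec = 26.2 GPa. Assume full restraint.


sigma = alpha * dT * Ec
= 9.7e-6 * 17 * 26.2 * 1000
= 4.32 MPa

4.32


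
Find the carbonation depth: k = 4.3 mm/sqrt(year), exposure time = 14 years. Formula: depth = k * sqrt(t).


depth = k * sqrt(t)
= 4.3 * sqrt(14)
= 16.09 mm

16.09


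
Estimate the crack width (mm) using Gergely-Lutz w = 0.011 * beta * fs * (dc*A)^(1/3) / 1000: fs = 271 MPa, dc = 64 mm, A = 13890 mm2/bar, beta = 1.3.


w = 0.011 * beta * fs * (dc * A)^(1/3) / 1000
= 0.011 * 1.3 * 271 * (64 * 13890)^(1/3) / 1000
= 0.373 mm

0.373


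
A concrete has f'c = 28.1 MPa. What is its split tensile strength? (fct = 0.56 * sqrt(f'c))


fct = 0.56 * sqrt(28.1)
= 0.56 * 5.301
= 2.969 MPa

2.969


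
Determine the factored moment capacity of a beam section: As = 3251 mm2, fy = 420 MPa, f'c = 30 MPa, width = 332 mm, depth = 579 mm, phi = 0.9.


a = As * fy / (0.85 * f'c * b)
= 3251 * 420 / (0.85 * 30 * 332)
= 161.2828 mm
Mn = As * fy * (d - a/2) / 10^6
= 680.4688 kN-m
phi*Mn = 0.9 * 680.4688 = 612.42 kN-m

612.42


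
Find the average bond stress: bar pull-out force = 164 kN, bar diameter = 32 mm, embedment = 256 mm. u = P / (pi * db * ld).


u = P / (pi * db * ld)
= 164 * 1000 / (pi * 32 * 256)
= 6.372 MPa

6.372


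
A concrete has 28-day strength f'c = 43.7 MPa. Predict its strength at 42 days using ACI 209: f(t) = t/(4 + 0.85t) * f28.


f(42) = 42 / (4 + 0.85 * 42) * 43.7
= 42 / 39.7 * 43.7
= 46.23 MPa

46.23


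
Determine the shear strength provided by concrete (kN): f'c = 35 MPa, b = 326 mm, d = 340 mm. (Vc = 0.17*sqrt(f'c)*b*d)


Vc = 0.17 * sqrt(35) * 326 * 340 / 1000
= 111.48 kN

111.48


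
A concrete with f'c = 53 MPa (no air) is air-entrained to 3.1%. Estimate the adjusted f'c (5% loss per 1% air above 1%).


Strength loss = (3.1 - 1) * 5 = 10.5%
f'c = 53 * (1 - 10.5/100)
= 47.44 MPa

47.44


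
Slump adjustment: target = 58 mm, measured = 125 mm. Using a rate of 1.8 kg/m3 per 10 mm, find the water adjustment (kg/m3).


Difference = 58 - 125 = -67 mm
Water adjustment = -67 * 1.8 / 10 = -12.1 kg/m3

-12.1


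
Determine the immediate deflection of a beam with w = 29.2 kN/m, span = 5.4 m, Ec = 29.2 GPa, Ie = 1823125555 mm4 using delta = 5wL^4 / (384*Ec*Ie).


Convert: L = 5.4 m = 5400 mm, Ec = 29.2 GPa = 29200 MPa
delta = 5 * 29.2 * 5400^4 / (384 * 29200 * 1823125555)
= 6.07 mm

6.07


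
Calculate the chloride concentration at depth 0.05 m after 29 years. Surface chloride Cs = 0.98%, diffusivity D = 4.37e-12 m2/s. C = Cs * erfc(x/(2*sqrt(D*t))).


t_seconds = 29 * 365.25 * 24 * 3600 = 915170400.0 s
arg = 0.05 / (2 * sqrt(4.37e-12 * 915170400.0))
= 0.3953
erfc(0.3953) = 0.5761
C = 0.98 * 0.5761 = 0.5646%

0.5646


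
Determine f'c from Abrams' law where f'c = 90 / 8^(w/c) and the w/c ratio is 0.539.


f'c = 90 / 8^0.539
= 90 / 3.067
= 29.34 MPa

29.34


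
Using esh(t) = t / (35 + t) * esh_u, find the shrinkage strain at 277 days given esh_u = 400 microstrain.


esh(277) = 277 / (35 + 277) * 400
= 277 / 312 * 400
= 355.1 microstrain

355.1


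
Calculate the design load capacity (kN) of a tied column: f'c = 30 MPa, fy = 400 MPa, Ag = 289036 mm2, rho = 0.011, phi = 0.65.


Ast = rho * Ag = 0.011 * 289036 = 3179.396 mm2
phi*Pn = 0.65 * 0.80 * (0.85 * 30 * (289036 - 3179.396) + 400 * 3179.396) / 1000
= 4451.77 kN

4451.77


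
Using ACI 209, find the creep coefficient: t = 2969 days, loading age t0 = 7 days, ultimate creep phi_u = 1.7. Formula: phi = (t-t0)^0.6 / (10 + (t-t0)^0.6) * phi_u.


dt = 2969 - 7 = 2962
phi = 2962^0.6 / (10 + 2962^0.6) * 1.7
= 1.57

1.57


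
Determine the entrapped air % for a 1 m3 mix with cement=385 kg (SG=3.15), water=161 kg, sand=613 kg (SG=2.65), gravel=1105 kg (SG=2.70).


Vol cement = 385 / (3.15 * 1000) = 0.122222 m3
Vol water = 161 / 1000 = 0.161 m3
Vol sand = 613 / (2.65 * 1000) = 0.231321 m3
Vol gravel = 1105 / (2.70 * 1000) = 0.409259 m3
Total solid + water volume = 0.923802 m3
Air = (1 - 0.923802) * 100 = 7.62%

7.62


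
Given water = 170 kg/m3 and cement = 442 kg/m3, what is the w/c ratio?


w/c = water / cement
w/c = 170 / 442 = 0.385

0.385


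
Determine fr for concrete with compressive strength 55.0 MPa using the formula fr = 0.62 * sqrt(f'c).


fr = 0.62 * sqrt(55.0)
= 4.598 MPa

4.598


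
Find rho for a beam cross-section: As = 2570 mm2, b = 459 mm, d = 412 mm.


rho = As / (b * d)
= 2570 / (459 * 412)
= 0.0136

0.0136


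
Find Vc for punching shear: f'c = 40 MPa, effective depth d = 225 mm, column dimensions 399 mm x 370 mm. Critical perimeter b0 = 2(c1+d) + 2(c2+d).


b0 = 2*(399 + 225) + 2*(370 + 225) = 2438 mm
Vc = 0.33 * sqrt(40) * 2438 * 225 / 1000
= 1144.88 kN

1144.88


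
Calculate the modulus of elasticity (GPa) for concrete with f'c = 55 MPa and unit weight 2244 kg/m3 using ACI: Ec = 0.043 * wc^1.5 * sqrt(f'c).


Ec = 0.043 * 2244^1.5 * sqrt(55) / 1000
= 33.9 GPa

33.9


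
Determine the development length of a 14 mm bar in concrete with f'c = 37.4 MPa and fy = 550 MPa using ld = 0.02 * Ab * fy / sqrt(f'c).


Ab = pi * 14^2 / 4 = 153.938 mm2
ld = 0.02 * 153.938 * 550 / sqrt(37.4)
= 276.9 mm

276.9


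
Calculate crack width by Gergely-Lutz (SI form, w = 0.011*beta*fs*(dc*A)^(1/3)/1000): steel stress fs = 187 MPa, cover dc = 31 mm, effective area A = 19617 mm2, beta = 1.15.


w = 0.011 * beta * fs * (dc * A)^(1/3) / 1000
= 0.011 * 1.15 * 187 * (31 * 19617)^(1/3) / 1000
= 0.2 mm

0.2


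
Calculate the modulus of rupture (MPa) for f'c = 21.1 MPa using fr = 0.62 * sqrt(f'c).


fr = 0.62 * sqrt(21.1)
= 2.848 MPa

2.848


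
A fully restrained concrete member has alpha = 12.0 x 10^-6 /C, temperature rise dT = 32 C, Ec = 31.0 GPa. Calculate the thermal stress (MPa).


sigma = alpha * dT * Ec
= 12.0e-6 * 32 * 31.0 * 1000
= 11.904 MPa

11.904


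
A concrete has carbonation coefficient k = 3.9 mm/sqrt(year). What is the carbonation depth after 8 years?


depth = k * sqrt(t)
= 3.9 * sqrt(8)
= 11.03 mm

11.03


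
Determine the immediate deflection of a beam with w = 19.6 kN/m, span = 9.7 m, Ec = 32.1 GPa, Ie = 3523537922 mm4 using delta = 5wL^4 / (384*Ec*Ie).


Convert: L = 9.7 m = 9700 mm, Ec = 32.1 GPa = 32100 MPa
delta = 5 * 19.6 * 9700^4 / (384 * 32100 * 3523537922)
= 19.98 mm

19.98


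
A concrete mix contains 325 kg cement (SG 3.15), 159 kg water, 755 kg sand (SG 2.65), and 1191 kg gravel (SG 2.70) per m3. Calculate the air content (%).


Vol cement = 325 / (3.15 * 1000) = 0.103175 m3
Vol water = 159 / 1000 = 0.159 m3
Vol sand = 755 / (2.65 * 1000) = 0.284906 m3
Vol gravel = 1191 / (2.70 * 1000) = 0.441111 m3
Total solid + water volume = 0.988191 m3
Air = (1 - 0.988191) * 100 = 1.18%

1.18


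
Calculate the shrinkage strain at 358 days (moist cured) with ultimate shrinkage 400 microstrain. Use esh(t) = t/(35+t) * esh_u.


esh(358) = 358 / (35 + 358) * 400
= 358 / 393 * 400
= 364.4 microstrain

364.4


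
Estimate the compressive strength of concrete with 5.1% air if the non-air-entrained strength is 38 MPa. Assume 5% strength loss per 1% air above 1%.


Strength loss = (5.1 - 1) * 5 = 20.5%
f'c = 38 * (1 - 20.5/100)
= 30.21 MPa

30.21


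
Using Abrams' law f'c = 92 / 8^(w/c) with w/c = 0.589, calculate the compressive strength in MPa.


f'c = 92 / 8^0.589
= 92 / 3.403
= 27.03 MPa

27.03


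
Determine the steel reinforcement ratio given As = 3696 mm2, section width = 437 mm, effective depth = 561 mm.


rho = As / (b * d)
= 3696 / (437 * 561)
= 0.0151

0.0151


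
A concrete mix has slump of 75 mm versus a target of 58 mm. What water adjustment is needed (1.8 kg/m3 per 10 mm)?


Difference = 58 - 75 = -17 mm
Water adjustment = -17 * 1.8 / 10 = -3.1 kg/m3

-3.1


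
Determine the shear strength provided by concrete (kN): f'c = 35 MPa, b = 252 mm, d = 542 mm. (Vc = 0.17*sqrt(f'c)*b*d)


Vc = 0.17 * sqrt(35) * 252 * 542 / 1000
= 137.37 kN

137.37


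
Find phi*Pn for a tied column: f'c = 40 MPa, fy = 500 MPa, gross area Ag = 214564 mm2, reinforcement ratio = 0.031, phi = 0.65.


Ast = rho * Ag = 0.031 * 214564 = 6651.484 mm2
phi*Pn = 0.65 * 0.80 * (0.85 * 40 * (214564 - 6651.484) + 500 * 6651.484) / 1000
= 5405.28 kN

5405.28


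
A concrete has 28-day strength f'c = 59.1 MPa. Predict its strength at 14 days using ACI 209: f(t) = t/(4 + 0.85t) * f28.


f(14) = 14 / (4 + 0.85 * 14) * 59.1
= 14 / 15.9 * 59.1
= 52.04 MPa

52.04


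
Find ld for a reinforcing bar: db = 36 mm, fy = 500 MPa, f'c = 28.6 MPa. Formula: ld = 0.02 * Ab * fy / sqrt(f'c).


Ab = pi * 36^2 / 4 = 1017.876 mm2
ld = 0.02 * 1017.876 * 500 / sqrt(28.6)
= 1903.3 mm

1903.3


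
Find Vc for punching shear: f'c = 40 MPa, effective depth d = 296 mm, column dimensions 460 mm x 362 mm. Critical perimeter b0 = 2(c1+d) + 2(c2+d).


b0 = 2*(460 + 296) + 2*(362 + 296) = 2828 mm
Vc = 0.33 * sqrt(40) * 2828 * 296 / 1000
= 1747.09 kN

1747.09


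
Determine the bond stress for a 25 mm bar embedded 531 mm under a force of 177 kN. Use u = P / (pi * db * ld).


u = P / (pi * db * ld)
= 177 * 1000 / (pi * 25 * 531)
= 4.244 MPa

4.244


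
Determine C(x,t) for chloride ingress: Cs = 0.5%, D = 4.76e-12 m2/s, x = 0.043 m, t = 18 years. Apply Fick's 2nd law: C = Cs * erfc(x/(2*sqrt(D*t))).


t_seconds = 18 * 365.25 * 24 * 3600 = 568036800.0 s
arg = 0.043 / (2 * sqrt(4.76e-12 * 568036800.0))
= 0.4135
erfc(0.4135) = 0.5587
C = 0.5 * 0.5587 = 0.2794%

0.2794


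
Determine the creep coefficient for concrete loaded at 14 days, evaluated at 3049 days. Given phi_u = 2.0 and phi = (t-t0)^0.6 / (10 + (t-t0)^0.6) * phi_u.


dt = 3049 - 14 = 3035
phi = 3035^0.6 / (10 + 3035^0.6) * 2.0
= 1.849

1.849


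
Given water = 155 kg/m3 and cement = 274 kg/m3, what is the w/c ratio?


w/c = water / cement
w/c = 155 / 274 = 0.566

0.566


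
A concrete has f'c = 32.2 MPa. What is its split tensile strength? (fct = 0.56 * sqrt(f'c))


fct = 0.56 * sqrt(32.2)
= 0.56 * 5.675
= 3.178 MPa

3.178


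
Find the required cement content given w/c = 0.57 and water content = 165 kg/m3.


Cement = water / (w/c)
= 165 / 0.57
= 289.5 kg/m3

289.5


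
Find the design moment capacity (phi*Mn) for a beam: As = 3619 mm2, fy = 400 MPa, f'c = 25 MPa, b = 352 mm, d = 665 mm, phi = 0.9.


a = As * fy / (0.85 * f'c * b)
= 3619 * 400 / (0.85 * 25 * 352)
= 193.5294 mm
Mn = As * fy * (d - a/2) / 10^6
= 822.5774 kN-m
phi*Mn = 0.9 * 822.5774 = 740.32 kN-m

740.32


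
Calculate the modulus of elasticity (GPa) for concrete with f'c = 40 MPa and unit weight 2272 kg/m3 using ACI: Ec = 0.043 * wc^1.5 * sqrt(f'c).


Ec = 0.043 * 2272^1.5 * sqrt(40) / 1000
= 29.45 GPa

29.45


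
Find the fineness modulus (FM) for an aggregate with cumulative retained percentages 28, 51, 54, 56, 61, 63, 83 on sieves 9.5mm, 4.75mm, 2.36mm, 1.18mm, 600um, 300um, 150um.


FM = sum(cumulative % retained) / 100
= 396 / 100
= 3.96

3.96


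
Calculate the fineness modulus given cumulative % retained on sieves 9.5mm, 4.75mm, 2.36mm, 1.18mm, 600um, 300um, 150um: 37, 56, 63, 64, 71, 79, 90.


FM = sum(cumulative % retained) / 100
= 460 / 100
= 4.6

4.6


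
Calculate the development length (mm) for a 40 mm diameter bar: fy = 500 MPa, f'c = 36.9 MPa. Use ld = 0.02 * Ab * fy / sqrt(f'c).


Ab = pi * 40^2 / 4 = 1256.637 mm2
ld = 0.02 * 1256.637 * 500 / sqrt(36.9)
= 2068.7 mm

2068.7


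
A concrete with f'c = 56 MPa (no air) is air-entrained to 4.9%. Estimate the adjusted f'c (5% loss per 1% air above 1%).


Strength loss = (4.9 - 1) * 5 = 19.5%
f'c = 56 * (1 - 19.5/100)
= 45.08 MPa

45.08


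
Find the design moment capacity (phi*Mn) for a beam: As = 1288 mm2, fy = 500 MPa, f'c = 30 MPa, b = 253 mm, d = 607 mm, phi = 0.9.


a = As * fy / (0.85 * f'c * b)
= 1288 * 500 / (0.85 * 30 * 253)
= 99.8217 mm
Mn = As * fy * (d - a/2) / 10^6
= 358.7654 kN-m
phi*Mn = 0.9 * 358.7654 = 322.89 kN-m

322.89


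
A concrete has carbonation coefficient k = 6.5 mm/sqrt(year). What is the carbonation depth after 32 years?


depth = k * sqrt(t)
= 6.5 * sqrt(32)
= 36.77 mm

36.77


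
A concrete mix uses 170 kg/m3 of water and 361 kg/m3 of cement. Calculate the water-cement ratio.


w/c = water / cement
w/c = 170 / 361 = 0.471

0.471


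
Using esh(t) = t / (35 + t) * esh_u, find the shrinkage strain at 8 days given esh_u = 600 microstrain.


esh(8) = 8 / (35 + 8) * 600
= 8 / 43 * 600
= 111.6 microstrain

111.6


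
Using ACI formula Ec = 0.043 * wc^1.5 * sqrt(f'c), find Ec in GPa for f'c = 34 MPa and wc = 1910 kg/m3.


Ec = 0.043 * 1910^1.5 * sqrt(34) / 1000
= 20.93 GPa

20.93


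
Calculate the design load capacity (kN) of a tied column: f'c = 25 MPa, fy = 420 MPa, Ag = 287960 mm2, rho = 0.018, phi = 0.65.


Ast = rho * Ag = 0.018 * 287960 = 5183.28 mm2
phi*Pn = 0.65 * 0.80 * (0.85 * 25 * (287960 - 5183.28) + 420 * 5183.28) / 1000
= 4256.71 kN

4256.71


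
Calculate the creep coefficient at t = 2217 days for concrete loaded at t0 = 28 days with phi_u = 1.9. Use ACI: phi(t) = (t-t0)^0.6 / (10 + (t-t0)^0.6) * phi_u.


dt = 2217 - 28 = 2189
phi = 2189^0.6 / (10 + 2189^0.6) * 1.9
= 1.729

1.729


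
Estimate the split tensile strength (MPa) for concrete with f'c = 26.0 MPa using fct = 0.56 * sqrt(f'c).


fct = 0.56 * sqrt(26.0)
= 0.56 * 5.099
= 2.855 MPa

2.855


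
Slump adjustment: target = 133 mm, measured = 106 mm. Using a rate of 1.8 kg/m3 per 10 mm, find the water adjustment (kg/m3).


Difference = 133 - 106 = 27 mm
Water adjustment = 27 * 1.8 / 10 = 4.9 kg/m3

4.9


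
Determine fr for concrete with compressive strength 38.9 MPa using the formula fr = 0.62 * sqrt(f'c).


fr = 0.62 * sqrt(38.9)
= 3.867 MPa

3.867


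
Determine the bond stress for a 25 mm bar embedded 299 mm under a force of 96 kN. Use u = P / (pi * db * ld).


u = P / (pi * db * ld)
= 96 * 1000 / (pi * 25 * 299)
= 4.088 MPa

4.088


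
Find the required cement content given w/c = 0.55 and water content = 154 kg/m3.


Cement = water / (w/c)
= 154 / 0.55
= 280.0 kg/m3

280.0


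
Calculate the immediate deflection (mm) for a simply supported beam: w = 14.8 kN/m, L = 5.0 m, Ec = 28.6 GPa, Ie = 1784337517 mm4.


Convert: L = 5.0 m = 5000 mm, Ec = 28.6 GPa = 28600 MPa
delta = 5 * 14.8 * 5000^4 / (384 * 28600 * 1784337517)
= 2.36 mm

2.36


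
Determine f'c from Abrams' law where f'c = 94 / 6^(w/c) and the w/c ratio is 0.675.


f'c = 94 / 6^0.675
= 94 / 3.352
= 28.05 MPa

28.05


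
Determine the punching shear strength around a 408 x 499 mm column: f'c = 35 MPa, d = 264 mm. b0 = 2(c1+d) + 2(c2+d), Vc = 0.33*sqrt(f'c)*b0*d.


b0 = 2*(408 + 264) + 2*(499 + 264) = 2870 mm
Vc = 0.33 * sqrt(35) * 2870 * 264 / 1000
= 1479.22 kN

1479.22


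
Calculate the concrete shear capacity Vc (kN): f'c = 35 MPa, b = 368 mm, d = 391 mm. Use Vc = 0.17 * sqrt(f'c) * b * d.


Vc = 0.17 * sqrt(35) * 368 * 391 / 1000
= 144.71 kN

144.71


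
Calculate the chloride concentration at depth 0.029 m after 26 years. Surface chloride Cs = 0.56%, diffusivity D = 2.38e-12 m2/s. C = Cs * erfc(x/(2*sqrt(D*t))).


t_seconds = 26 * 365.25 * 24 * 3600 = 820497600.0 s
arg = 0.029 / (2 * sqrt(2.38e-12 * 820497600.0))
= 0.3281
erfc(0.3281) = 0.6426
C = 0.56 * 0.6426 = 0.3599%

0.3599


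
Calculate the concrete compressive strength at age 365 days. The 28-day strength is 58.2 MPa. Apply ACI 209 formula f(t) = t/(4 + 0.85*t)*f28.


f(365) = 365 / (4 + 0.85 * 365) * 58.2
= 365 / 314.25 * 58.2
= 67.6 MPa

67.6


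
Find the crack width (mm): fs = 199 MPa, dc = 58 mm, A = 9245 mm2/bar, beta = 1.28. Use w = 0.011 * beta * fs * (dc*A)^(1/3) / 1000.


w = 0.011 * beta * fs * (dc * A)^(1/3) / 1000
= 0.011 * 1.28 * 199 * (58 * 9245)^(1/3) / 1000
= 0.228 mm

0.228


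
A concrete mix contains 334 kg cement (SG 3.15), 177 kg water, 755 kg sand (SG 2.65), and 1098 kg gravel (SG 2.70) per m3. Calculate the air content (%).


Vol cement = 334 / (3.15 * 1000) = 0.106032 m3
Vol water = 177 / 1000 = 0.177 m3
Vol sand = 755 / (2.65 * 1000) = 0.284906 m3
Vol gravel = 1098 / (2.70 * 1000) = 0.406667 m3
Total solid + water volume = 0.974604 m3
Air = (1 - 0.974604) * 100 = 2.54%

2.54


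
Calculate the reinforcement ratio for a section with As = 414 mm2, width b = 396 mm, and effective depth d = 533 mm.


rho = As / (b * d)
= 414 / (396 * 533)
= 0.002

0.002


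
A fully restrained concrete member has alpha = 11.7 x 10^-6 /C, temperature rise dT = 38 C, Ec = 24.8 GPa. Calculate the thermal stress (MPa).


sigma = alpha * dT * Ec
= 11.7e-6 * 38 * 24.8 * 1000
= 11.026 MPa

11.026


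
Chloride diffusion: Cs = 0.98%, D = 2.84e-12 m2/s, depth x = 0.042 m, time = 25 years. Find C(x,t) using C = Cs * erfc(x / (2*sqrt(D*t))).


t_seconds = 25 * 365.25 * 24 * 3600 = 788940000.0 s
arg = 0.042 / (2 * sqrt(2.84e-12 * 788940000.0))
= 0.4436
erfc(0.4436) = 0.5304
C = 0.98 * 0.5304 = 0.5198%

0.5198


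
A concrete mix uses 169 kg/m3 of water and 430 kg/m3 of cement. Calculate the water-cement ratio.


w/c = water / cement
w/c = 169 / 430 = 0.393

0.393


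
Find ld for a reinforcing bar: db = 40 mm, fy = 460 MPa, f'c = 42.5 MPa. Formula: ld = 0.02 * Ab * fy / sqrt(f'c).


Ab = pi * 40^2 / 4 = 1256.637 mm2
ld = 0.02 * 1256.637 * 460 / sqrt(42.5)
= 1773.4 mm

1773.4


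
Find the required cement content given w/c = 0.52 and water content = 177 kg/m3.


Cement = water / (w/c)
= 177 / 0.52
= 340.4 kg/m3

340.4


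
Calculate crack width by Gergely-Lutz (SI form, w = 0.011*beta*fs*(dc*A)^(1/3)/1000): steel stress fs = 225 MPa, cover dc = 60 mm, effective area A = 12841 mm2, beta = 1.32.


w = 0.011 * beta * fs * (dc * A)^(1/3) / 1000
= 0.011 * 1.32 * 225 * (60 * 12841)^(1/3) / 1000
= 0.3 mm

0.3


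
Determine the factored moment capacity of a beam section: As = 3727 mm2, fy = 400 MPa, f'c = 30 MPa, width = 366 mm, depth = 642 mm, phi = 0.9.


a = As * fy / (0.85 * f'c * b)
= 3727 * 400 / (0.85 * 30 * 366)
= 159.7343 mm
Mn = As * fy * (d - a/2) / 10^6
= 838.0277 kN-m
phi*Mn = 0.9 * 838.0277 = 754.22 kN-m

754.22


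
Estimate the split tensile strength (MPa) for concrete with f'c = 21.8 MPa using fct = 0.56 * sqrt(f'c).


fct = 0.56 * sqrt(21.8)
= 0.56 * 4.669
= 2.615 MPa

2.615


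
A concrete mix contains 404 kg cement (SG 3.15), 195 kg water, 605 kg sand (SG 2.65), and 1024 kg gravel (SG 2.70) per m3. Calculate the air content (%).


Vol cement = 404 / (3.15 * 1000) = 0.128254 m3
Vol water = 195 / 1000 = 0.195 m3
Vol sand = 605 / (2.65 * 1000) = 0.228302 m3
Vol gravel = 1024 / (2.70 * 1000) = 0.379259 m3
Total solid + water volume = 0.930815 m3
Air = (1 - 0.930815) * 100 = 6.92%

6.92


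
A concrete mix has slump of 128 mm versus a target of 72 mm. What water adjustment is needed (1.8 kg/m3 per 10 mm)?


Difference = 72 - 128 = -56 mm
Water adjustment = -56 * 1.8 / 10 = -10.1 kg/m3

-10.1


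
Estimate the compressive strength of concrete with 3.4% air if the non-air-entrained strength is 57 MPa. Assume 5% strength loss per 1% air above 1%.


Strength loss = (3.4 - 1) * 5 = 12.0%
f'c = 57 * (1 - 12.0/100)
= 50.16 MPa

50.16


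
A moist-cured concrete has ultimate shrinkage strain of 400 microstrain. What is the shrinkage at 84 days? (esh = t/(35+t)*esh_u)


esh(84) = 84 / (35 + 84) * 400
= 84 / 119 * 400
= 282.4 microstrain

282.4


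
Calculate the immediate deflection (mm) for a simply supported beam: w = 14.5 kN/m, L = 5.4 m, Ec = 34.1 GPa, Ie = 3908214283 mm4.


Convert: L = 5.4 m = 5400 mm, Ec = 34.1 GPa = 34100 MPa
delta = 5 * 14.5 * 5400^4 / (384 * 34100 * 3908214283)
= 1.2 mm

1.2


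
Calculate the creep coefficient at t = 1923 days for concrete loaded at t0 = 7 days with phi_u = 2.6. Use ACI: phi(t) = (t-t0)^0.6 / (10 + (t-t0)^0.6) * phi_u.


dt = 1923 - 7 = 1916
phi = 1916^0.6 / (10 + 1916^0.6) * 2.6
= 2.348

2.348


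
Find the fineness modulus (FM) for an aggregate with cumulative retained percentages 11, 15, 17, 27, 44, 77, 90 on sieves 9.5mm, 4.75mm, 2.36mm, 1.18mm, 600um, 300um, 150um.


FM = sum(cumulative % retained) / 100
= 281 / 100
= 2.81

2.81


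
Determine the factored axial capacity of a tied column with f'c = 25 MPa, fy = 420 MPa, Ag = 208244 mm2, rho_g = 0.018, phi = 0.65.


Ast = rho * Ag = 0.018 * 208244 = 3748.392 mm2
phi*Pn = 0.65 * 0.80 * (0.85 * 25 * (208244 - 3748.392) + 420 * 3748.392) / 1000
= 3078.33 kN

3078.33


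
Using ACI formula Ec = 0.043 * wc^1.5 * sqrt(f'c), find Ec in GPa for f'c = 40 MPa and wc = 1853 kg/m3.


Ec = 0.043 * 1853^1.5 * sqrt(40) / 1000
= 21.69 GPa

21.69


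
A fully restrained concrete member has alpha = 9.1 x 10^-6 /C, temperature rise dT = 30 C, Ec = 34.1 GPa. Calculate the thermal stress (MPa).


sigma = alpha * dT * Ec
= 9.1e-6 * 30 * 34.1 * 1000
= 9.309 MPa

9.309


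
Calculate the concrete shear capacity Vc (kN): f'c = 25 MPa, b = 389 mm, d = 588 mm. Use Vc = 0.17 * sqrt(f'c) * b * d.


Vc = 0.17 * sqrt(25) * 389 * 588 / 1000
= 194.42 kN

194.42


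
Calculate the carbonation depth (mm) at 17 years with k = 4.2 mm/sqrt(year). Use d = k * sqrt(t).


depth = k * sqrt(t)
= 4.2 * sqrt(17)
= 17.32 mm

17.32


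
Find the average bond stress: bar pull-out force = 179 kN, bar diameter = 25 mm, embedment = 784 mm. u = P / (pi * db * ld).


u = P / (pi * db * ld)
= 179 * 1000 / (pi * 25 * 784)
= 2.907 MPa

2.907


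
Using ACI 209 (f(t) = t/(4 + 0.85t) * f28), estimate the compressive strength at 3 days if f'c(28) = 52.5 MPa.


f(3) = 3 / (4 + 0.85 * 3) * 52.5
= 3 / 6.55 * 52.5
= 24.05 MPa

24.05


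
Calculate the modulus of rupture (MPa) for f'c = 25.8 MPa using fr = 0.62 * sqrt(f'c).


fr = 0.62 * sqrt(25.8)
= 3.149 MPa

3.149


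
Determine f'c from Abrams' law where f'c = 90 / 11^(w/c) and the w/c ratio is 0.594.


f'c = 90 / 11^0.594
= 90 / 4.155
= 21.66 MPa

21.66


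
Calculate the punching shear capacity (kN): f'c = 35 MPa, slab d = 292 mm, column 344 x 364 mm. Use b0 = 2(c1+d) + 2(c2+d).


b0 = 2*(344 + 292) + 2*(364 + 292) = 2584 mm
Vc = 0.33 * sqrt(35) * 2584 * 292 / 1000
= 1473.07 kN

1473.07


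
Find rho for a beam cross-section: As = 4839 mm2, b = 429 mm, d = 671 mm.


rho = As / (b * d)
= 4839 / (429 * 671)
= 0.0168

0.0168


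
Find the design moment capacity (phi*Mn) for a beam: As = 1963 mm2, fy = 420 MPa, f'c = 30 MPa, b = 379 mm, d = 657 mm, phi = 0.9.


a = As * fy / (0.85 * f'c * b)
= 1963 * 420 / (0.85 * 30 * 379)
= 85.3081 mm
Mn = As * fy * (d - a/2) / 10^6
= 506.5037 kN-m
phi*Mn = 0.9 * 506.5037 = 455.85 kN-m

455.85


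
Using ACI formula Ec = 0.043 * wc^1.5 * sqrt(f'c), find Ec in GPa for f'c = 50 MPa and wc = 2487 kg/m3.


Ec = 0.043 * 2487^1.5 * sqrt(50) / 1000
= 37.71 GPa

37.71


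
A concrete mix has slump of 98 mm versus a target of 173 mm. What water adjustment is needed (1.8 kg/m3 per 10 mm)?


Difference = 173 - 98 = 75 mm
Water adjustment = 75 * 1.8 / 10 = 13.5 kg/m3

13.5


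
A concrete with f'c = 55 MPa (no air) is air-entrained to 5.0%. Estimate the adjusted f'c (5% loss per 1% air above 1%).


Strength loss = (5.0 - 1) * 5 = 20.0%
f'c = 55 * (1 - 20.0/100)
= 44.0 MPa

44.0


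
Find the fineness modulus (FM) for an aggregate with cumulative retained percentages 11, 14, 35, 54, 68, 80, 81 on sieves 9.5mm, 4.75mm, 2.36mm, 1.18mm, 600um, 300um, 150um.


FM = sum(cumulative % retained) / 100
= 343 / 100
= 3.43

3.43


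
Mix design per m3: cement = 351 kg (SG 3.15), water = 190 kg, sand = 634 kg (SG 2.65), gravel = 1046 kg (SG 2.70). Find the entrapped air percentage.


Vol cement = 351 / (3.15 * 1000) = 0.111429 m3
Vol water = 190 / 1000 = 0.19 m3
Vol sand = 634 / (2.65 * 1000) = 0.239245 m3
Vol gravel = 1046 / (2.70 * 1000) = 0.387407 m3
Total solid + water volume = 0.928081 m3
Air = (1 - 0.928081) * 100 = 7.19%

7.19


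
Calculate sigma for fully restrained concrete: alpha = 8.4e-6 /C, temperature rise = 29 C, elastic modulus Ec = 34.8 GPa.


sigma = alpha * dT * Ec
= 8.4e-6 * 29 * 34.8 * 1000
= 8.477 MPa

8.477


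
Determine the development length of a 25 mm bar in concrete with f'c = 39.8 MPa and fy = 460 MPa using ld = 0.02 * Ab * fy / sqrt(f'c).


Ab = pi * 25^2 / 4 = 490.874 mm2
ld = 0.02 * 490.874 * 460 / sqrt(39.8)
= 715.8 mm

715.8


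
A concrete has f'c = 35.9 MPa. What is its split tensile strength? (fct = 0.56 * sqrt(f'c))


fct = 0.56 * sqrt(35.9)
= 0.56 * 5.992
= 3.355 MPa

3.355


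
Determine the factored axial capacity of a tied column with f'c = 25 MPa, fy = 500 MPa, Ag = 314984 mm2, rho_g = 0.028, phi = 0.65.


Ast = rho * Ag = 0.028 * 314984 = 8819.552 mm2
phi*Pn = 0.65 * 0.80 * (0.85 * 25 * (314984 - 8819.552) + 500 * 8819.552) / 1000
= 5676.2 kN

5676.2


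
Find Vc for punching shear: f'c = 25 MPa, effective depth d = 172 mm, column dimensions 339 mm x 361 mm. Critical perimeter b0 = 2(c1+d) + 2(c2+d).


b0 = 2*(339 + 172) + 2*(361 + 172) = 2088 mm
Vc = 0.33 * sqrt(25) * 2088 * 172 / 1000
= 592.57 kN

592.57


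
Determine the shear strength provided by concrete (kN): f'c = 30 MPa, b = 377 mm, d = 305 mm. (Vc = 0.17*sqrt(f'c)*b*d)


Vc = 0.17 * sqrt(30) * 377 * 305 / 1000
= 107.07 kN

107.07


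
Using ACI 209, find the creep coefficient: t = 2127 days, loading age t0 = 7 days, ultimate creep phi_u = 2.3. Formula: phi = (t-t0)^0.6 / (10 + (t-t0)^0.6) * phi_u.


dt = 2127 - 7 = 2120
phi = 2120^0.6 / (10 + 2120^0.6) * 2.3
= 2.089

2.089


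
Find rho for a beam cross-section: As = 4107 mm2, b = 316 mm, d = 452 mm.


rho = As / (b * d)
= 4107 / (316 * 452)
= 0.0288

0.0288


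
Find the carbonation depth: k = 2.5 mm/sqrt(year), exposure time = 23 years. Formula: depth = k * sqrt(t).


depth = k * sqrt(t)
= 2.5 * sqrt(23)
= 11.99 mm

11.99


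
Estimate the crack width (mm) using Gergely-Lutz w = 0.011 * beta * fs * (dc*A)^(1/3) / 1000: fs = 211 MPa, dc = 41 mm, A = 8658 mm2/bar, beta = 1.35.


w = 0.011 * beta * fs * (dc * A)^(1/3) / 1000
= 0.011 * 1.35 * 211 * (41 * 8658)^(1/3) / 1000
= 0.222 mm

0.222


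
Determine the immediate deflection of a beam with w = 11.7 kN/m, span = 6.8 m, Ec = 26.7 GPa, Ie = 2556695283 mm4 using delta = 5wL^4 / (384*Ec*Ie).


Convert: L = 6.8 m = 6800 mm, Ec = 26.7 GPa = 26700 MPa
delta = 5 * 11.7 * 6800^4 / (384 * 26700 * 2556695283)
= 4.77 mm

4.77


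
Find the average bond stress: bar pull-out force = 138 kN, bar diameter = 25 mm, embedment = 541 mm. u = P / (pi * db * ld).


u = P / (pi * db * ld)
= 138 * 1000 / (pi * 25 * 541)
= 3.248 MPa

3.248
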